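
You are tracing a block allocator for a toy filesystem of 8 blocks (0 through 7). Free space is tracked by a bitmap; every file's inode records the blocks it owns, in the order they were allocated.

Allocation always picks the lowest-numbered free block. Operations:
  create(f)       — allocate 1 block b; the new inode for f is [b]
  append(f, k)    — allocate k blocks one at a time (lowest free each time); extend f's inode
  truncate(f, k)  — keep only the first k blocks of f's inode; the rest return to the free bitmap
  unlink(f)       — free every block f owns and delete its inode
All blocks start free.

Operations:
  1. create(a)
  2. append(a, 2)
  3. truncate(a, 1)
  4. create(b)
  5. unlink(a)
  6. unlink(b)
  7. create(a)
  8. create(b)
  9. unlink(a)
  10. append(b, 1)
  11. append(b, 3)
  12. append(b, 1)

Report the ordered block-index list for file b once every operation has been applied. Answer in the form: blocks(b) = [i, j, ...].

[1] create(a) — a=0 (map F.......)
[2] append(a, 2) — a=0,1,2 (map FFF.....)
[3] truncate(a, 1) — a=0 (map F.......)
[4] create(b) — a=0 b=1 (map FF......)
[5] unlink(a) — b=1 (map .F......)
[6] unlink(b) —  (map ........)
[7] create(a) — a=0 (map F.......)
[8] create(b) — a=0 b=1 (map FF......)
[9] unlink(a) — b=1 (map .F......)
[10] append(b, 1) — b=1,0 (map FF......)
[11] append(b, 3) — b=1,0,2,3,4 (map FFFFF...)
[12] append(b, 1) — b=1,0,2,3,4,5 (map FFFFFF..)

blocks(b) = [1, 0, 2, 3, 4, 5]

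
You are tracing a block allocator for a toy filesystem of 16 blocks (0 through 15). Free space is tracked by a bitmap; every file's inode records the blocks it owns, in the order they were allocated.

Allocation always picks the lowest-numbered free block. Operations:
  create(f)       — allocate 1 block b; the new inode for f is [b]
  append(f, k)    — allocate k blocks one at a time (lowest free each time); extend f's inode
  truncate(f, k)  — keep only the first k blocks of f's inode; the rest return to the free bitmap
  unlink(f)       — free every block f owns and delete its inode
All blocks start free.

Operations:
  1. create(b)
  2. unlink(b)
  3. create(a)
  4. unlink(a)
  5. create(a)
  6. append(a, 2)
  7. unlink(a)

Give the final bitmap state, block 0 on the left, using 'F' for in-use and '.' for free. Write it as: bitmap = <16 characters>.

bitmap = ................

  1. create(b)  ⇒  F...............  {b→[0]}
  2. unlink(b)  ⇒  ................  {}
  3. create(a)  ⇒  F...............  {a→[0]}
  4. unlink(a)  ⇒  ................  {}
  5. create(a)  ⇒  F...............  {a→[0]}
  6. append(a, 2)  ⇒  FFF.............  {a→[0, 1, 2]}
  7. unlink(a)  ⇒  ................  {}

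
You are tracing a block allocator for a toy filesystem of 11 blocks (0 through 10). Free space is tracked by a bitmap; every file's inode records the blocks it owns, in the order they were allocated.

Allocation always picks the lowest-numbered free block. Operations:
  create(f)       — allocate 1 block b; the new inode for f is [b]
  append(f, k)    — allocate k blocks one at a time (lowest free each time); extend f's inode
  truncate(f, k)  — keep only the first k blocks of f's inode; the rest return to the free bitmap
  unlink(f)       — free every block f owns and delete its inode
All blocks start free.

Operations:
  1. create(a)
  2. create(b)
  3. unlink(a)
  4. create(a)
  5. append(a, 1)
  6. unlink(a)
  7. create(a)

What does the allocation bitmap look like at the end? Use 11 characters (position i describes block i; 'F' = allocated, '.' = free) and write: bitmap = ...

bitmap = FF.........

[1] create(a) — a=0 (map F..........)
[2] create(b) — a=0 b=1 (map FF.........)
[3] unlink(a) — b=1 (map .F.........)
[4] create(a) — a=0 b=1 (map FF.........)
[5] append(a, 1) — a=0,2 b=1 (map FFF........)
[6] unlink(a) — b=1 (map .F.........)
[7] create(a) — a=0 b=1 (map FF.........)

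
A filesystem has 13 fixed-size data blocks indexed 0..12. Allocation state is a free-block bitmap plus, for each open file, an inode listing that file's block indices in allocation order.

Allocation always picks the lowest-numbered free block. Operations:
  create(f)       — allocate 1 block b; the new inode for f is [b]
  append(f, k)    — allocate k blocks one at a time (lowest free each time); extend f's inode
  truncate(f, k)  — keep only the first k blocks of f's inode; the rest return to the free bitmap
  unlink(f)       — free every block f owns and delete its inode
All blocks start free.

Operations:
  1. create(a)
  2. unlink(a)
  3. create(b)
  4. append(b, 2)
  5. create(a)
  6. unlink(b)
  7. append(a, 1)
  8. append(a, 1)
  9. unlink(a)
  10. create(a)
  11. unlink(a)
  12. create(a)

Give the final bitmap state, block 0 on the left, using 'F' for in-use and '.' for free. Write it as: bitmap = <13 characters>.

after create(a) → a:[0]  free=[F............]
after unlink(a) →   free=[.............]
after create(b) → b:[0]  free=[F............]
after append(b, 2) → b:[0, 1, 2]  free=[FFF..........]
after create(a) → a:[3], b:[0, 1, 2]  free=[FFFF.........]
after unlink(b) → a:[3]  free=[...F.........]
after append(a, 1) → a:[3, 0]  free=[F..F.........]
after append(a, 1) → a:[3, 0, 1]  free=[FF.F.........]
after unlink(a) →   free=[.............]
after create(a) → a:[0]  free=[F............]
after unlink(a) →   free=[.............]
after create(a) → a:[0]  free=[F............]

bitmap = F............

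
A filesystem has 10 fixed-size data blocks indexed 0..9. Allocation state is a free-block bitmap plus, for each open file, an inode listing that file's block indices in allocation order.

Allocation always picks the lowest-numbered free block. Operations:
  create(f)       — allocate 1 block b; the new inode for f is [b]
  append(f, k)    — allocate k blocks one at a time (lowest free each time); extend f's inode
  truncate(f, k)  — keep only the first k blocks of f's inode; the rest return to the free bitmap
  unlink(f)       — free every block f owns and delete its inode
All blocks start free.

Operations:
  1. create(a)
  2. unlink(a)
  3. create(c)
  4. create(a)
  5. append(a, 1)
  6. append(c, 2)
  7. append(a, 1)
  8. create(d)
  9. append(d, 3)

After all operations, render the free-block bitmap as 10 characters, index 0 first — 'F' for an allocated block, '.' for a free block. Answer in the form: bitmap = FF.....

[1] create(a) — a=0 (map F.........)
[2] unlink(a) —  (map ..........)
[3] create(c) — c=0 (map F.........)
[4] create(a) — a=1 c=0 (map FF........)
[5] append(a, 1) — a=1,2 c=0 (map FFF.......)
[6] append(c, 2) — a=1,2 c=0,3,4 (map FFFFF.....)
[7] append(a, 1) — a=1,2,5 c=0,3,4 (map FFFFFF....)
[8] create(d) — a=1,2,5 c=0,3,4 d=6 (map FFFFFFF...)
[9] append(d, 3) — a=1,2,5 c=0,3,4 d=6,7,8,9 (map FFFFFFFFFF)

bitmap = FFFFFFFFFF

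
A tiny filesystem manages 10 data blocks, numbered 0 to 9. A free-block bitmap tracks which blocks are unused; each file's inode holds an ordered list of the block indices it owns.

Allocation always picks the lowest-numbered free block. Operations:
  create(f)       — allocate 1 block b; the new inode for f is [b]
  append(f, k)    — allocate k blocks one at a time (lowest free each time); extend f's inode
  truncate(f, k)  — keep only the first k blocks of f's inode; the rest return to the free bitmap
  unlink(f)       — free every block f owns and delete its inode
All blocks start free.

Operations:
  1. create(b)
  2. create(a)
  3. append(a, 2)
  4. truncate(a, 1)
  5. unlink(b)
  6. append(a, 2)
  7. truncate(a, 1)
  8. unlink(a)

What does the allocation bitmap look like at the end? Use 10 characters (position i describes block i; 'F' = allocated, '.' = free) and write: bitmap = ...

create(b): bitmap=F......... | b=[0]
create(a): bitmap=FF........ | a=[1] b=[0]
append(a, 2): bitmap=FFFF...... | a=[1, 2, 3] b=[0]
truncate(a, 1): bitmap=FF........ | a=[1] b=[0]
unlink(b): bitmap=.F........ | a=[1]
append(a, 2): bitmap=FFF....... | a=[1, 0, 2]
truncate(a, 1): bitmap=.F........ | a=[1]
unlink(a): bitmap=.......... | 

bitmap = ..........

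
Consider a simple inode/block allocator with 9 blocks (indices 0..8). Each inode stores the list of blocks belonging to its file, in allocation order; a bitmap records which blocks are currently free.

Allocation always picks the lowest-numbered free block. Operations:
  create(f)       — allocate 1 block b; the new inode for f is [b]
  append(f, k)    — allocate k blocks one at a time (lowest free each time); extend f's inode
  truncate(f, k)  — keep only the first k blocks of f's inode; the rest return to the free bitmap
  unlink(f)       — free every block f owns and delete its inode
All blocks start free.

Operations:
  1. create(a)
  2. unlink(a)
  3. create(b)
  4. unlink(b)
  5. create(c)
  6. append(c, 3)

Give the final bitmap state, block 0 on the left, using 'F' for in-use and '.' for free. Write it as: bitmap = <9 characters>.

bitmap = FFFF.....

create(a): bitmap=F........ | a=[0]
unlink(a): bitmap=......... | 
create(b): bitmap=F........ | b=[0]
unlink(b): bitmap=......... | 
create(c): bitmap=F........ | c=[0]
append(c, 3): bitmap=FFFF..... | c=[0, 1, 2, 3]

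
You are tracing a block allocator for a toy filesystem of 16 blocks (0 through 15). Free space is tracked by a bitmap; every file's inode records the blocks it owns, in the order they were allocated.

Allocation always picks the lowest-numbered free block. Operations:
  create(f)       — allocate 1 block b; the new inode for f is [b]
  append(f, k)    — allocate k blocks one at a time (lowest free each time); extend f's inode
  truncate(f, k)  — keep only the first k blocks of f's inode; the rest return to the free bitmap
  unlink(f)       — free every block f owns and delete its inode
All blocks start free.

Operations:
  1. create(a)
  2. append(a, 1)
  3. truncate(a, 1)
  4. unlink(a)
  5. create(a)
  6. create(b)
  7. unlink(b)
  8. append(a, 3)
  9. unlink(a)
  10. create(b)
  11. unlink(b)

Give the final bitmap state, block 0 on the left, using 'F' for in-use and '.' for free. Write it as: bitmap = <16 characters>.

after create(a) → a:[0]  free=[F...............]
after append(a, 1) → a:[0, 1]  free=[FF..............]
after truncate(a, 1) → a:[0]  free=[F...............]
after unlink(a) →   free=[................]
after create(a) → a:[0]  free=[F...............]
after create(b) → a:[0], b:[1]  free=[FF..............]
after unlink(b) → a:[0]  free=[F...............]
after append(a, 3) → a:[0, 1, 2, 3]  free=[FFFF............]
after unlink(a) →   free=[................]
after create(b) → b:[0]  free=[F...............]
after unlink(b) →   free=[................]

bitmap = ................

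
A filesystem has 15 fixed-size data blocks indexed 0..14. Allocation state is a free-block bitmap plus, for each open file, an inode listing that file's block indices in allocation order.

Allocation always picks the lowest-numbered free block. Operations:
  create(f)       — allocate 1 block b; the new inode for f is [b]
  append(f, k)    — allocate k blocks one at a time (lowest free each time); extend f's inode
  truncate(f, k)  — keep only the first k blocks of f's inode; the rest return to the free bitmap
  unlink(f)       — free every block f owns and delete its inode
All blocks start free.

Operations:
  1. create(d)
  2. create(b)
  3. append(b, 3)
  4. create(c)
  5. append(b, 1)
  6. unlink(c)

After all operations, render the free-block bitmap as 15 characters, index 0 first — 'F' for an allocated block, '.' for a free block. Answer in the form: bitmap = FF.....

bitmap = FFFFF.F........

  1. create(d)  ⇒  F..............  {d→[0]}
  2. create(b)  ⇒  FF.............  {b→[1]; d→[0]}
  3. append(b, 3)  ⇒  FFFFF..........  {b→[1, 2, 3, 4]; d→[0]}
  4. create(c)  ⇒  FFFFFF.........  {b→[1, 2, 3, 4]; c→[5]; d→[0]}
  5. append(b, 1)  ⇒  FFFFFFF........  {b→[1, 2, 3, 4, 6]; c→[5]; d→[0]}
  6. unlink(c)  ⇒  FFFFF.F........  {b→[1, 2, 3, 4, 6]; d→[0]}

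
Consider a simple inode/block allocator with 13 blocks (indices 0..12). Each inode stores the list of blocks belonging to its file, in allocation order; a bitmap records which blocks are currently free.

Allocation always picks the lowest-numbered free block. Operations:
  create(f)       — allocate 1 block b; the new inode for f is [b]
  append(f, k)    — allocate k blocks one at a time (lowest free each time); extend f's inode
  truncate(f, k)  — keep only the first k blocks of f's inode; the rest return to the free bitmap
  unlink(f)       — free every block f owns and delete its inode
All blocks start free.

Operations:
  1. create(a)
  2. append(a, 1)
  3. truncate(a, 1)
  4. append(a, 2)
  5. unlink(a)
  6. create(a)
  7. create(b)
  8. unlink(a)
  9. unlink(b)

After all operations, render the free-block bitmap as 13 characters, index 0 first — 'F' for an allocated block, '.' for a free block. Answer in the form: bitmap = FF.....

  1. create(a)  ⇒  F............  {a→[0]}
  2. append(a, 1)  ⇒  FF...........  {a→[0, 1]}
  3. truncate(a, 1)  ⇒  F............  {a→[0]}
  4. append(a, 2)  ⇒  FFF..........  {a→[0, 1, 2]}
  5. unlink(a)  ⇒  .............  {}
  6. create(a)  ⇒  F............  {a→[0]}
  7. create(b)  ⇒  FF...........  {a→[0]; b→[1]}
  8. unlink(a)  ⇒  .F...........  {b→[1]}
  9. unlink(b)  ⇒  .............  {}

bitmap = .............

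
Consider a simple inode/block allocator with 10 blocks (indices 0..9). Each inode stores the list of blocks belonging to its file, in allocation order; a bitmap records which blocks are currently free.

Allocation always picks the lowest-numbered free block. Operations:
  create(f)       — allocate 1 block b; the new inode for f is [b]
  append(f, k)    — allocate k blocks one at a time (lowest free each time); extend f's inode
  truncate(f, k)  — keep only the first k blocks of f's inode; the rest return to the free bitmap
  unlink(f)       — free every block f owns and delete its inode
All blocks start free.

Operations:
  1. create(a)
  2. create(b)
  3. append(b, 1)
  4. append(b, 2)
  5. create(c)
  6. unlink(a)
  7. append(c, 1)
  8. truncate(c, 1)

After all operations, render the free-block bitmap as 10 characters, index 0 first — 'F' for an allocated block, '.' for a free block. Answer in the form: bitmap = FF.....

bitmap = .FFFFF....

[1] create(a) — a=0 (map F.........)
[2] create(b) — a=0 b=1 (map FF........)
[3] append(b, 1) — a=0 b=1,2 (map FFF.......)
[4] append(b, 2) — a=0 b=1,2,3,4 (map FFFFF.....)
[5] create(c) — a=0 b=1,2,3,4 c=5 (map FFFFFF....)
[6] unlink(a) — b=1,2,3,4 c=5 (map .FFFFF....)
[7] append(c, 1) — b=1,2,3,4 c=5,0 (map FFFFFF....)
[8] truncate(c, 1) — b=1,2,3,4 c=5 (map .FFFFF....)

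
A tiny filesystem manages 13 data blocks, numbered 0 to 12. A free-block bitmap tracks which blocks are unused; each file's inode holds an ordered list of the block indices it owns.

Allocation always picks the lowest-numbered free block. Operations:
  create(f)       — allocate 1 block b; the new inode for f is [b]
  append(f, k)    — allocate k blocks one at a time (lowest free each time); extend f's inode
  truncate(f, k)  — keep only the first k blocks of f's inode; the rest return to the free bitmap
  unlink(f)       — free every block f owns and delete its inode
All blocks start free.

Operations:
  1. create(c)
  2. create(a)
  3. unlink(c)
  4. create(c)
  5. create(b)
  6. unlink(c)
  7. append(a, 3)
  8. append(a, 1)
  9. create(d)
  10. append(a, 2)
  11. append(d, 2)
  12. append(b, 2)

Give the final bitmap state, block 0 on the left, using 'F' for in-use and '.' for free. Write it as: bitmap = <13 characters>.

bitmap = FFFFFFFFFFFFF

after create(c) → c:[0]  free=[F............]
after create(a) → a:[1], c:[0]  free=[FF...........]
after unlink(c) → a:[1]  free=[.F...........]
after create(c) → a:[1], c:[0]  free=[FF...........]
after create(b) → a:[1], b:[2], c:[0]  free=[FFF..........]
after unlink(c) → a:[1], b:[2]  free=[.FF..........]
after append(a, 3) → a:[1, 0, 3, 4], b:[2]  free=[FFFFF........]
after append(a, 1) → a:[1, 0, 3, 4, 5], b:[2]  free=[FFFFFF.......]
after create(d) → a:[1, 0, 3, 4, 5], b:[2], d:[6]  free=[FFFFFFF......]
after append(a, 2) → a:[1, 0, 3, 4, 5, 7, 8], b:[2], d:[6]  free=[FFFFFFFFF....]
after append(d, 2) → a:[1, 0, 3, 4, 5, 7, 8], b:[2], d:[6, 9, 10]  free=[FFFFFFFFFFF..]
after append(b, 2) → a:[1, 0, 3, 4, 5, 7, 8], b:[2, 11, 12], d:[6, 9, 10]  free=[FFFFFFFFFFFFF]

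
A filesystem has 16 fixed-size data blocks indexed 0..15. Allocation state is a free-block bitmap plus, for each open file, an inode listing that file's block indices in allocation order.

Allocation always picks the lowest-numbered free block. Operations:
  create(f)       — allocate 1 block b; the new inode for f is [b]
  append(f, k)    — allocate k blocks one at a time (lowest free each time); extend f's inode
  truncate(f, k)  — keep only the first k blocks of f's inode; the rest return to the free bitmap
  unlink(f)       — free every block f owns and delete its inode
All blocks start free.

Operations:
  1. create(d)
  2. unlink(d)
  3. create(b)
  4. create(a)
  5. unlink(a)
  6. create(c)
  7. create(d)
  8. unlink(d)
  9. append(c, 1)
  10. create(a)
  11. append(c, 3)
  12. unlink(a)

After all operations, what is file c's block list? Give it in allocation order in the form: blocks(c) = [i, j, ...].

blocks(c) = [1, 2, 4, 5, 6]

  1. create(d)  ⇒  F...............  {d→[0]}
  2. unlink(d)  ⇒  ................  {}
  3. create(b)  ⇒  F...............  {b→[0]}
  4. create(a)  ⇒  FF..............  {a→[1]; b→[0]}
  5. unlink(a)  ⇒  F...............  {b→[0]}
  6. create(c)  ⇒  FF..............  {b→[0]; c→[1]}
  7. create(d)  ⇒  FFF.............  {b→[0]; c→[1]; d→[2]}
  8. unlink(d)  ⇒  FF..............  {b→[0]; c→[1]}
  9. append(c, 1)  ⇒  FFF.............  {b→[0]; c→[1, 2]}
  10. create(a)  ⇒  FFFF............  {a→[3]; b→[0]; c→[1, 2]}
  11. append(c, 3)  ⇒  FFFFFFF.........  {a→[3]; b→[0]; c→[1, 2, 4, 5, 6]}
  12. unlink(a)  ⇒  FFF.FFF.........  {b→[0]; c→[1, 2, 4, 5, 6]}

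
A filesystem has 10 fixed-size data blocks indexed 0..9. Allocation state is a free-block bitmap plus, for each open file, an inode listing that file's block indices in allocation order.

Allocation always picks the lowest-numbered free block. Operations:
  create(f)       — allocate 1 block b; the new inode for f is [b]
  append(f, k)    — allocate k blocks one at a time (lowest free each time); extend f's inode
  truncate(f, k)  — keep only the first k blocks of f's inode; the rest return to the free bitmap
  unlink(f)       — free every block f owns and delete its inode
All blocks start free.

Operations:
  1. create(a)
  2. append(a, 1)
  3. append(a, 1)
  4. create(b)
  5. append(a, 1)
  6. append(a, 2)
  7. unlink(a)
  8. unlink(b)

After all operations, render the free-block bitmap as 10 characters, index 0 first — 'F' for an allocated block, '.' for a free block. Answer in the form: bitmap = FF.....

create(a): bitmap=F......... | a=[0]
append(a, 1): bitmap=FF........ | a=[0, 1]
append(a, 1): bitmap=FFF....... | a=[0, 1, 2]
create(b): bitmap=FFFF...... | a=[0, 1, 2] b=[3]
append(a, 1): bitmap=FFFFF..... | a=[0, 1, 2, 4] b=[3]
append(a, 2): bitmap=FFFFFFF... | a=[0, 1, 2, 4, 5, 6] b=[3]
unlink(a): bitmap=...F...... | b=[3]
unlink(b): bitmap=.......... | 

bitmap = ..........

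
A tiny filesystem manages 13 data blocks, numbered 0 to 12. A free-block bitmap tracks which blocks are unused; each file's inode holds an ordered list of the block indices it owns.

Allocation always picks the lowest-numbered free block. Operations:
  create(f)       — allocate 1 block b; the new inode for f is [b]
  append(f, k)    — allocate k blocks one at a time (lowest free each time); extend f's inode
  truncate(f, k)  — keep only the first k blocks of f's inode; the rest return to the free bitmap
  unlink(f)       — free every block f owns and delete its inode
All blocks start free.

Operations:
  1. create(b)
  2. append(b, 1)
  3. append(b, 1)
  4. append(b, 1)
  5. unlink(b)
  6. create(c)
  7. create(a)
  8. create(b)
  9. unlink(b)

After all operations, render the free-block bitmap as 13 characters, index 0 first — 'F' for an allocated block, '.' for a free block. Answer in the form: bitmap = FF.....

  1. create(b)  ⇒  F............  {b→[0]}
  2. append(b, 1)  ⇒  FF...........  {b→[0, 1]}
  3. append(b, 1)  ⇒  FFF..........  {b→[0, 1, 2]}
  4. append(b, 1)  ⇒  FFFF.........  {b→[0, 1, 2, 3]}
  5. unlink(b)  ⇒  .............  {}
  6. create(c)  ⇒  F............  {c→[0]}
  7. create(a)  ⇒  FF...........  {a→[1]; c→[0]}
  8. create(b)  ⇒  FFF..........  {a→[1]; b→[2]; c→[0]}
  9. unlink(b)  ⇒  FF...........  {a→[1]; c→[0]}

bitmap = FF...........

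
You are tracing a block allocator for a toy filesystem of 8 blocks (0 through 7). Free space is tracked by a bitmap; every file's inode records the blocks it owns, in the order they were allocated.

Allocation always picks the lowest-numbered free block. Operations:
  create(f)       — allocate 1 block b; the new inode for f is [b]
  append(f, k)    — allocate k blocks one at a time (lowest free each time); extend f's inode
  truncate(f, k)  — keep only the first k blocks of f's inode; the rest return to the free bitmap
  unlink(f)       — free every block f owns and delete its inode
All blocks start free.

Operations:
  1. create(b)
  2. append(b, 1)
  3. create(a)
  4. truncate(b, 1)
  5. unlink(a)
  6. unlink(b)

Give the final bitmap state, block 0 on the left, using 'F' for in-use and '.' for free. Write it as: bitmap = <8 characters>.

bitmap = ........

after create(b) → b:[0]  free=[F.......]
after append(b, 1) → b:[0, 1]  free=[FF......]
after create(a) → a:[2], b:[0, 1]  free=[FFF.....]
after truncate(b, 1) → a:[2], b:[0]  free=[F.F.....]
after unlink(a) → b:[0]  free=[F.......]
after unlink(b) →   free=[........]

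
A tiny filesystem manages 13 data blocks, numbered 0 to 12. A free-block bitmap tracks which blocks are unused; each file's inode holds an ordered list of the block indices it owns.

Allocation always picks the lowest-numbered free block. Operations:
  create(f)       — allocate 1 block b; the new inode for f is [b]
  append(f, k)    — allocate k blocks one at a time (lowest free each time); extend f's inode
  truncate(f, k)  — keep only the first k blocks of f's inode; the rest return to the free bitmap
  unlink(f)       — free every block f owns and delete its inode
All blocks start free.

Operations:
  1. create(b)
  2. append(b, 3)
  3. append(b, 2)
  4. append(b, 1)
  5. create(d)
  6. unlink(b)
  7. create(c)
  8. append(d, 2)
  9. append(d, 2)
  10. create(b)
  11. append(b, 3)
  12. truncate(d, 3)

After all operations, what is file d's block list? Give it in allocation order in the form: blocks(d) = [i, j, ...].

blocks(d) = [7, 1, 2]

create(b): bitmap=F............ | b=[0]
append(b, 3): bitmap=FFFF......... | b=[0, 1, 2, 3]
append(b, 2): bitmap=FFFFFF....... | b=[0, 1, 2, 3, 4, 5]
append(b, 1): bitmap=FFFFFFF...... | b=[0, 1, 2, 3, 4, 5, 6]
create(d): bitmap=FFFFFFFF..... | b=[0, 1, 2, 3, 4, 5, 6] d=[7]
unlink(b): bitmap=.......F..... | d=[7]
create(c): bitmap=F......F..... | c=[0] d=[7]
append(d, 2): bitmap=FFF....F..... | c=[0] d=[7, 1, 2]
append(d, 2): bitmap=FFFFF..F..... | c=[0] d=[7, 1, 2, 3, 4]
create(b): bitmap=FFFFFF.F..... | b=[5] c=[0] d=[7, 1, 2, 3, 4]
append(b, 3): bitmap=FFFFFFFFFF... | b=[5, 6, 8, 9] c=[0] d=[7, 1, 2, 3, 4]
truncate(d, 3): bitmap=FFF..FFFFF... | b=[5, 6, 8, 9] c=[0] d=[7, 1, 2]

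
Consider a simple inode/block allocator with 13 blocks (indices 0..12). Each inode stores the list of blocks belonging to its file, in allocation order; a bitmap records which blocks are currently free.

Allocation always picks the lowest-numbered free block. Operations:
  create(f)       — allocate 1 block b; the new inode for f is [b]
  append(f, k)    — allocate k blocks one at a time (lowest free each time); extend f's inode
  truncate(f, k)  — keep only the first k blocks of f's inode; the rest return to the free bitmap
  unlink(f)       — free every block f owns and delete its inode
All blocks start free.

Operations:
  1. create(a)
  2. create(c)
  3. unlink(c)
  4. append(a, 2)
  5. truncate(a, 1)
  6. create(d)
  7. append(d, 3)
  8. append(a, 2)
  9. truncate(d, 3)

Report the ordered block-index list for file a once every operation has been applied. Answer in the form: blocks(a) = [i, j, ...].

after create(a) → a:[0]  free=[F............]
after create(c) → a:[0], c:[1]  free=[FF...........]
after unlink(c) → a:[0]  free=[F............]
after append(a, 2) → a:[0, 1, 2]  free=[FFF..........]
after truncate(a, 1) → a:[0]  free=[F............]
after create(d) → a:[0], d:[1]  free=[FF...........]
after append(d, 3) → a:[0], d:[1, 2, 3, 4]  free=[FFFFF........]
after append(a, 2) → a:[0, 5, 6], d:[1, 2, 3, 4]  free=[FFFFFFF......]
after truncate(d, 3) → a:[0, 5, 6], d:[1, 2, 3]  free=[FFFF.FF......]

blocks(a) = [0, 5, 6]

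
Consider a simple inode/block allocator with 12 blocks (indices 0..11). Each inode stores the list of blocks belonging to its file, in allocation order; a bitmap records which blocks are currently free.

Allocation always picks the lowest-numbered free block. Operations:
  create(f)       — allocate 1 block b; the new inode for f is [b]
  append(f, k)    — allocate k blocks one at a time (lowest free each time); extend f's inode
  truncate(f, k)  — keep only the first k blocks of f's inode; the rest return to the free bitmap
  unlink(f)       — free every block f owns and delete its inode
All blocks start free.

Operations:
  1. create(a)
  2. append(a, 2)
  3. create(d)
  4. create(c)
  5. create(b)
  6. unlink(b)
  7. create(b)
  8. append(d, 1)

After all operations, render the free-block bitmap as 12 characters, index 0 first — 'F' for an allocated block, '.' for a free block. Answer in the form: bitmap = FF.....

bitmap = FFFFFFF.....

[1] create(a) — a=0 (map F...........)
[2] append(a, 2) — a=0,1,2 (map FFF.........)
[3] create(d) — a=0,1,2 d=3 (map FFFF........)
[4] create(c) — a=0,1,2 c=4 d=3 (map FFFFF.......)
[5] create(b) — a=0,1,2 b=5 c=4 d=3 (map FFFFFF......)
[6] unlink(b) — a=0,1,2 c=4 d=3 (map FFFFF.......)
[7] create(b) — a=0,1,2 b=5 c=4 d=3 (map FFFFFF......)
[8] append(d, 1) — a=0,1,2 b=5 c=4 d=3,6 (map FFFFFFF.....)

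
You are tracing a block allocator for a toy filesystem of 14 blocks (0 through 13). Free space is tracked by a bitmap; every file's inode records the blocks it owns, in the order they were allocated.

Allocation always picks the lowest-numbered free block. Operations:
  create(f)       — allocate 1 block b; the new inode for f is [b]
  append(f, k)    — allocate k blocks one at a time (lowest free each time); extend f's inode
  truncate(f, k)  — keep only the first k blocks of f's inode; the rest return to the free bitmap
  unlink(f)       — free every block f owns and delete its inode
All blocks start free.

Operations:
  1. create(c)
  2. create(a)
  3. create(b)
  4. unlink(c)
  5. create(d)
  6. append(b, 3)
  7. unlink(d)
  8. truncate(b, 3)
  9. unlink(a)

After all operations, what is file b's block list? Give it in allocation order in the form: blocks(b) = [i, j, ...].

blocks(b) = [2, 3, 4]

create(c): bitmap=F............. | c=[0]
create(a): bitmap=FF............ | a=[1] c=[0]
create(b): bitmap=FFF........... | a=[1] b=[2] c=[0]
unlink(c): bitmap=.FF........... | a=[1] b=[2]
create(d): bitmap=FFF........... | a=[1] b=[2] d=[0]
append(b, 3): bitmap=FFFFFF........ | a=[1] b=[2, 3, 4, 5] d=[0]
unlink(d): bitmap=.FFFFF........ | a=[1] b=[2, 3, 4, 5]
truncate(b, 3): bitmap=.FFFF......... | a=[1] b=[2, 3, 4]
unlink(a): bitmap=..FFF......... | b=[2, 3, 4]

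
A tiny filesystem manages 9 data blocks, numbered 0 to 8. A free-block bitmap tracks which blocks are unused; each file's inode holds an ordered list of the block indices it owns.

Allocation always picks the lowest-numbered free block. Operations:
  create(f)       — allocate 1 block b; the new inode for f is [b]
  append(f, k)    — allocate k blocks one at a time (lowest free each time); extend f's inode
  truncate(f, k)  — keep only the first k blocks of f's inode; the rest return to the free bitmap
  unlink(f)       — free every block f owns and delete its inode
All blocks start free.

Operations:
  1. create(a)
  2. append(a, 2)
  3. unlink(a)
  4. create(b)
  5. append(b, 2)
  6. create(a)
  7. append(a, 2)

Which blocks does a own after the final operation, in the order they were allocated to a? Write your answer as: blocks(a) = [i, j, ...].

blocks(a) = [3, 4, 5]

  1. create(a)  ⇒  F........  {a→[0]}
  2. append(a, 2)  ⇒  FFF......  {a→[0, 1, 2]}
  3. unlink(a)  ⇒  .........  {}
  4. create(b)  ⇒  F........  {b→[0]}
  5. append(b, 2)  ⇒  FFF......  {b→[0, 1, 2]}
  6. create(a)  ⇒  FFFF.....  {a→[3]; b→[0, 1, 2]}
  7. append(a, 2)  ⇒  FFFFFF...  {a→[3, 4, 5]; b→[0, 1, 2]}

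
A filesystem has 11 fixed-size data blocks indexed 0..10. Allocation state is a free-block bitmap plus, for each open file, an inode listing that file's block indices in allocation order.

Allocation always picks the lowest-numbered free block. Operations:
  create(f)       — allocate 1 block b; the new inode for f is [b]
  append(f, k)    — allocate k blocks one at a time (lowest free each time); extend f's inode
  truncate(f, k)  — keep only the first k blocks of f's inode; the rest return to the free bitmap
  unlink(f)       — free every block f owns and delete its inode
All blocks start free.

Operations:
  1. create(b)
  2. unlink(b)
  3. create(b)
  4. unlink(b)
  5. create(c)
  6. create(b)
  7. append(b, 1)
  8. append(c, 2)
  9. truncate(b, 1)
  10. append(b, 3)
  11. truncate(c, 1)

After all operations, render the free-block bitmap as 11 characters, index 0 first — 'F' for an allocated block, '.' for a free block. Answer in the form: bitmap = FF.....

  1. create(b)  ⇒  F..........  {b→[0]}
  2. unlink(b)  ⇒  ...........  {}
  3. create(b)  ⇒  F..........  {b→[0]}
  4. unlink(b)  ⇒  ...........  {}
  5. create(c)  ⇒  F..........  {c→[0]}
  6. create(b)  ⇒  FF.........  {b→[1]; c→[0]}
  7. append(b, 1)  ⇒  FFF........  {b→[1, 2]; c→[0]}
  8. append(c, 2)  ⇒  FFFFF......  {b→[1, 2]; c→[0, 3, 4]}
  9. truncate(b, 1)  ⇒  FF.FF......  {b→[1]; c→[0, 3, 4]}
  10. append(b, 3)  ⇒  FFFFFFF....  {b→[1, 2, 5, 6]; c→[0, 3, 4]}
  11. truncate(c, 1)  ⇒  FFF..FF....  {b→[1, 2, 5, 6]; c→[0]}

bitmap = FFF..FF....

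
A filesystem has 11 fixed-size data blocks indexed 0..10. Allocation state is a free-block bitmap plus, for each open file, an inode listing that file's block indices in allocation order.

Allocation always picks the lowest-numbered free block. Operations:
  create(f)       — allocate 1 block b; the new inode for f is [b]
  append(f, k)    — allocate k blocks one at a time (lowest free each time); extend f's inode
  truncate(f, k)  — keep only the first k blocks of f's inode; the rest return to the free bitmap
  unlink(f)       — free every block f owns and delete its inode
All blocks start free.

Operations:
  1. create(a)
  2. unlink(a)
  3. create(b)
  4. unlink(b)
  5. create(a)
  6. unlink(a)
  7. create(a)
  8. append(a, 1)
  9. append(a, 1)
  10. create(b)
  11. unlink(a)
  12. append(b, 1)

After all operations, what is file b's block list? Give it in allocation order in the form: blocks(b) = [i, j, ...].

blocks(b) = [3, 0]

create(a): bitmap=F.......... | a=[0]
unlink(a): bitmap=........... | 
create(b): bitmap=F.......... | b=[0]
unlink(b): bitmap=........... | 
create(a): bitmap=F.......... | a=[0]
unlink(a): bitmap=........... | 
create(a): bitmap=F.......... | a=[0]
append(a, 1): bitmap=FF......... | a=[0, 1]
append(a, 1): bitmap=FFF........ | a=[0, 1, 2]
create(b): bitmap=FFFF....... | a=[0, 1, 2] b=[3]
unlink(a): bitmap=...F....... | b=[3]
append(b, 1): bitmap=F..F....... | b=[3, 0]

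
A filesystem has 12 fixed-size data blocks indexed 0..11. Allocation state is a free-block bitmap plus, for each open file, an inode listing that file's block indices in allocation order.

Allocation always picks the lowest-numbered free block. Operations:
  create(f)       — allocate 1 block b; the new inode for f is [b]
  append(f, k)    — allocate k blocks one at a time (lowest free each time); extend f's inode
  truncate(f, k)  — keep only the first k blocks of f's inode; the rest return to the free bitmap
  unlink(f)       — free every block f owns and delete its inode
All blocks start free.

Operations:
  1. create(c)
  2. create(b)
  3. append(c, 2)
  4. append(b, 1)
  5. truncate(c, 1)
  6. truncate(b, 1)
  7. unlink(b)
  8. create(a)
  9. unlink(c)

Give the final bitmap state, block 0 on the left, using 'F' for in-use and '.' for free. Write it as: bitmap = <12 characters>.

after create(c) → c:[0]  free=[F...........]
after create(b) → b:[1], c:[0]  free=[FF..........]
after append(c, 2) → b:[1], c:[0, 2, 3]  free=[FFFF........]
after append(b, 1) → b:[1, 4], c:[0, 2, 3]  free=[FFFFF.......]
after truncate(c, 1) → b:[1, 4], c:[0]  free=[FF..F.......]
after truncate(b, 1) → b:[1], c:[0]  free=[FF..........]
after unlink(b) → c:[0]  free=[F...........]
after create(a) → a:[1], c:[0]  free=[FF..........]
after unlink(c) → a:[1]  free=[.F..........]

bitmap = .F..........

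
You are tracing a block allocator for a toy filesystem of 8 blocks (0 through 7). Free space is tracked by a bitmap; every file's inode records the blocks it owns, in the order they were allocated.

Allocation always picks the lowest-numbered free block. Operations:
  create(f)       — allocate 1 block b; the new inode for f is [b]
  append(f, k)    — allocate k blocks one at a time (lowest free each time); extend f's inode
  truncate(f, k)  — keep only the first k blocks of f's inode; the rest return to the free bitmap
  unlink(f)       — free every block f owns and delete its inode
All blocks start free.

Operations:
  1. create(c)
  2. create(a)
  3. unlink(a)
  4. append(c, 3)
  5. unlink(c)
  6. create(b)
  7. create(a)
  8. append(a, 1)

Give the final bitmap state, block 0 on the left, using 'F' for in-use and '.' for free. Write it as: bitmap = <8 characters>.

bitmap = FFF.....

after create(c) → c:[0]  free=[F.......]
after create(a) → a:[1], c:[0]  free=[FF......]
after unlink(a) → c:[0]  free=[F.......]
after append(c, 3) → c:[0, 1, 2, 3]  free=[FFFF....]
after unlink(c) →   free=[........]
after create(b) → b:[0]  free=[F.......]
after create(a) → a:[1], b:[0]  free=[FF......]
after append(a, 1) → a:[1, 2], b:[0]  free=[FFF.....]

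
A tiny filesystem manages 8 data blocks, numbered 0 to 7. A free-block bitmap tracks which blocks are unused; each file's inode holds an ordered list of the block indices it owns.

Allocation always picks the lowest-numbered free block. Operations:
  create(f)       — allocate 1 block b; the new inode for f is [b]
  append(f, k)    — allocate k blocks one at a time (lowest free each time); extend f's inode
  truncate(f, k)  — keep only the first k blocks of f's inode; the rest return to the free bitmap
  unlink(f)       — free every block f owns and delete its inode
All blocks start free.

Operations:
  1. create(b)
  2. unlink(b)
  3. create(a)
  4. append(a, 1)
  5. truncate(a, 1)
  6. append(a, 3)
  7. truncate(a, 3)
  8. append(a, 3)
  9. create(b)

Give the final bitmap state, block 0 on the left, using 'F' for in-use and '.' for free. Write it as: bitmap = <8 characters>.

  1. create(b)  ⇒  F.......  {b→[0]}
  2. unlink(b)  ⇒  ........  {}
  3. create(a)  ⇒  F.......  {a→[0]}
  4. append(a, 1)  ⇒  FF......  {a→[0, 1]}
  5. truncate(a, 1)  ⇒  F.......  {a→[0]}
  6. append(a, 3)  ⇒  FFFF....  {a→[0, 1, 2, 3]}
  7. truncate(a, 3)  ⇒  FFF.....  {a→[0, 1, 2]}
  8. append(a, 3)  ⇒  FFFFFF..  {a→[0, 1, 2, 3, 4, 5]}
  9. create(b)  ⇒  FFFFFFF.  {a→[0, 1, 2, 3, 4, 5]; b→[6]}

bitmap = FFFFFFF.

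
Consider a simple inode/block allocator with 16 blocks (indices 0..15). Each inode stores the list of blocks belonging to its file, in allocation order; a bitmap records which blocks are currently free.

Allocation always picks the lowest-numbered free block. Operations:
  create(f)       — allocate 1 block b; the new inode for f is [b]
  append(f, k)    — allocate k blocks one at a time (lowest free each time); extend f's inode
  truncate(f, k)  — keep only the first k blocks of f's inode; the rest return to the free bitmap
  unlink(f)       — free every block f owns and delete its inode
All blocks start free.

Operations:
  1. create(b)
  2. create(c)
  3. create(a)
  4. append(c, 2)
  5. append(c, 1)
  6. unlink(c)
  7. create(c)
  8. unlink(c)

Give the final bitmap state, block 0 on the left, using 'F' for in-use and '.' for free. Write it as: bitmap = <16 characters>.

create(b): bitmap=F............... | b=[0]
create(c): bitmap=FF.............. | b=[0] c=[1]
create(a): bitmap=FFF............. | a=[2] b=[0] c=[1]
append(c, 2): bitmap=FFFFF........... | a=[2] b=[0] c=[1, 3, 4]
append(c, 1): bitmap=FFFFFF.......... | a=[2] b=[0] c=[1, 3, 4, 5]
unlink(c): bitmap=F.F............. | a=[2] b=[0]
create(c): bitmap=FFF............. | a=[2] b=[0] c=[1]
unlink(c): bitmap=F.F............. | a=[2] b=[0]

bitmap = F.F.............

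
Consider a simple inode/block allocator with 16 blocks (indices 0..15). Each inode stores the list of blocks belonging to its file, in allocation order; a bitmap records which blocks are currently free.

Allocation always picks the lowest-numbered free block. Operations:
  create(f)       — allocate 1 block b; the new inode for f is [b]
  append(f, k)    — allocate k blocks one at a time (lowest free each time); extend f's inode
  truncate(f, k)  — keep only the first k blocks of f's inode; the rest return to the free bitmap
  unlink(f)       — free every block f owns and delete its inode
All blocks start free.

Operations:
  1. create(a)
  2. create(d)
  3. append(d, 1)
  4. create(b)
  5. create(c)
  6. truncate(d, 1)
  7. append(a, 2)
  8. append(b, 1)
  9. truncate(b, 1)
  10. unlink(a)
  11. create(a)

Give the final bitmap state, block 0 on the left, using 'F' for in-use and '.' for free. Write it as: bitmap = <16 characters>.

bitmap = FF.FF...........

  1. create(a)  ⇒  F...............  {a→[0]}
  2. create(d)  ⇒  FF..............  {a→[0]; d→[1]}
  3. append(d, 1)  ⇒  FFF.............  {a→[0]; d→[1, 2]}
  4. create(b)  ⇒  FFFF............  {a→[0]; b→[3]; d→[1, 2]}
  5. create(c)  ⇒  FFFFF...........  {a→[0]; b→[3]; c→[4]; d→[1, 2]}
  6. truncate(d, 1)  ⇒  FF.FF...........  {a→[0]; b→[3]; c→[4]; d→[1]}
  7. append(a, 2)  ⇒  FFFFFF..........  {a→[0, 2, 5]; b→[3]; c→[4]; d→[1]}
  8. append(b, 1)  ⇒  FFFFFFF.........  {a→[0, 2, 5]; b→[3, 6]; c→[4]; d→[1]}
  9. truncate(b, 1)  ⇒  FFFFFF..........  {a→[0, 2, 5]; b→[3]; c→[4]; d→[1]}
  10. unlink(a)  ⇒  .F.FF...........  {b→[3]; c→[4]; d→[1]}
  11. create(a)  ⇒  FF.FF...........  {a→[0]; b→[3]; c→[4]; d→[1]}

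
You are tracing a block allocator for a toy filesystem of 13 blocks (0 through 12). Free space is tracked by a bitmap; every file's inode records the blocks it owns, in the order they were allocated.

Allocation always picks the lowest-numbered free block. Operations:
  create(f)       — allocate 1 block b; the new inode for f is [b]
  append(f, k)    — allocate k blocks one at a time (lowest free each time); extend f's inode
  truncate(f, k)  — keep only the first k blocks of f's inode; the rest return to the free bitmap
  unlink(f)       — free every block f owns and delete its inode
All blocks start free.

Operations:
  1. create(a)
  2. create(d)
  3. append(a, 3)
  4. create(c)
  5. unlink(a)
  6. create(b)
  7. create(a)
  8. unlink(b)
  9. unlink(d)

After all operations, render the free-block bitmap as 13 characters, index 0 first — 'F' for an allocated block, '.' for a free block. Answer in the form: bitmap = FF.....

bitmap = ..F..F.......

create(a): bitmap=F............ | a=[0]
create(d): bitmap=FF........... | a=[0] d=[1]
append(a, 3): bitmap=FFFFF........ | a=[0, 2, 3, 4] d=[1]
create(c): bitmap=FFFFFF....... | a=[0, 2, 3, 4] c=[5] d=[1]
unlink(a): bitmap=.F...F....... | c=[5] d=[1]
create(b): bitmap=FF...F....... | b=[0] c=[5] d=[1]
create(a): bitmap=FFF..F....... | a=[2] b=[0] c=[5] d=[1]
unlink(b): bitmap=.FF..F....... | a=[2] c=[5] d=[1]
unlink(d): bitmap=..F..F....... | a=[2] c=[5]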